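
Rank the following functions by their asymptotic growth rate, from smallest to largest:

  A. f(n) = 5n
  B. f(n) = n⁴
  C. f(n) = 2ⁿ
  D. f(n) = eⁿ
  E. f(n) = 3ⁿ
A < B < C < D < E

Comparing growth rates:
A = 5n is O(n)
B = n⁴ is O(n⁴)
C = 2ⁿ is O(2ⁿ)
D = eⁿ is O(eⁿ)
E = 3ⁿ is O(3ⁿ)

Therefore, the order from slowest to fastest is: A < B < C < D < E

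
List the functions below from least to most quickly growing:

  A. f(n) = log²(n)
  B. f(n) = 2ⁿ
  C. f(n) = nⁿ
A < B < C

Comparing growth rates:
A = log²(n) is O(log² n)
B = 2ⁿ is O(2ⁿ)
C = nⁿ is O(nⁿ)

Therefore, the order from slowest to fastest is: A < B < C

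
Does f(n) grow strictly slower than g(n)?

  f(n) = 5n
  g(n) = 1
False

f(n) = 5n is O(n), and g(n) = 1 is O(1).
Since O(n) grows faster than or equal to O(1), f(n) = o(g(n)) is false.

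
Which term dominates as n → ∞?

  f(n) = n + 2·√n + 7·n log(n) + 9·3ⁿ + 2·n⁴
9·3ⁿ

Looking at each term:
  - n is O(n)
  - 2·√n is O(√n)
  - 7·n log(n) is O(n log n)
  - 9·3ⁿ is O(3ⁿ)
  - 2·n⁴ is O(n⁴)

The term 9·3ⁿ (O(3ⁿ)) grows fastest and dominates all others.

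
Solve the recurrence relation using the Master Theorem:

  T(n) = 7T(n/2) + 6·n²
Θ(n^log₂(7))

Master Theorem: a = 7, b = 2, f(n) = 6·n².
Compute the critical exponent d = log₂(7) = 2.807.
Compare f(n) = Θ(n²) against n^d:
  k = 2 < d = 2.807, so f(n) = O(n^(d-ε)) — Case 1.
  The recursion cost dominates: T(n) = Θ(n^d) = Θ(n^log₂(7)).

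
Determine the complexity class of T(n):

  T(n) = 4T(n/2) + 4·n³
Θ(n³)

Master Theorem: a = 4, b = 2, f(n) = 4·n³.
Compute the critical exponent d = log₂(4) = 2.
Compare f(n) = Θ(n³) against n^d:
  k = 3 > d = 2, so f(n) = Ω(n^(d+ε)) — Case 3.
  Regularity: a·(n/b)^3/n^3 = a/b^3 = 4/8 < 1 ✓.
  The top-level work dominates: T(n) = Θ(f(n)) = Θ(n³).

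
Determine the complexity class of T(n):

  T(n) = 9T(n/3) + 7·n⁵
Θ(n⁵)

Master Theorem: a = 9, b = 3, f(n) = 7·n⁵.
Compute the critical exponent d = log₃(9) = 2.
Compare f(n) = Θ(n⁵) against n^d:
  k = 5 > d = 2, so f(n) = Ω(n^(d+ε)) — Case 3.
  Regularity: a·(n/b)^5/n^5 = a/b^5 = 9/243 < 1 ✓.
  The top-level work dominates: T(n) = Θ(f(n)) = Θ(n⁵).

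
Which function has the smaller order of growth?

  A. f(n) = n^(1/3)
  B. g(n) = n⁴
A

f(n) = n^(1/3) is O(n^(1/3)), while g(n) = n⁴ is O(n⁴).
Since O(n^(1/3)) grows slower than O(n⁴), f(n) is dominated.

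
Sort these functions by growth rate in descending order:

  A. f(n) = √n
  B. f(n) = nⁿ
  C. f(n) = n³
B > C > A

Comparing growth rates:
B = nⁿ is O(nⁿ)
C = n³ is O(n³)
A = √n is O(√n)

Therefore, the order from fastest to slowest is: B > C > A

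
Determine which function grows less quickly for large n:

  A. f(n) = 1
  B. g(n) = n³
A

f(n) = 1 is O(1), while g(n) = n³ is O(n³).
Since O(1) grows slower than O(n³), f(n) is dominated.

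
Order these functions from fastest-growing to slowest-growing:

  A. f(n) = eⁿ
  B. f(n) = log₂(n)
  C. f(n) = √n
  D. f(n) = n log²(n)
A > D > C > B

Comparing growth rates:
A = eⁿ is O(eⁿ)
D = n log²(n) is O(n log² n)
C = √n is O(√n)
B = log₂(n) is O(log n)

Therefore, the order from fastest to slowest is: A > D > C > B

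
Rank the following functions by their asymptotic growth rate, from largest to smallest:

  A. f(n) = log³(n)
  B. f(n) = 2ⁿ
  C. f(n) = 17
B > A > C

Comparing growth rates:
B = 2ⁿ is O(2ⁿ)
A = log³(n) is O(log³ n)
C = 17 is O(1)

Therefore, the order from fastest to slowest is: B > A > C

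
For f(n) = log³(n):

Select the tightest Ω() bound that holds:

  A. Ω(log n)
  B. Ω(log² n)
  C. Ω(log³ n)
C

f(n) = log³(n) is Ω(log³ n).
All listed options are valid Big-Ω bounds (lower bounds),
but Ω(log³ n) is the tightest (largest valid bound).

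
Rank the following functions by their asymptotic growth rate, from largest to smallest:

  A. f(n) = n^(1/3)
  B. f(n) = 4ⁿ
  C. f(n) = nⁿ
C > B > A

Comparing growth rates:
C = nⁿ is O(nⁿ)
B = 4ⁿ is O(4ⁿ)
A = n^(1/3) is O(n^(1/3))

Therefore, the order from fastest to slowest is: C > B > A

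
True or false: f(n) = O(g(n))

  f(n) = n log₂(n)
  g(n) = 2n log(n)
True

f(n) = n log₂(n) and g(n) = 2n log(n) are both O(n log n).
Big-O permits equal growth rates (f ≤ c·g for some c), so f(n) = O(g(n)) is true.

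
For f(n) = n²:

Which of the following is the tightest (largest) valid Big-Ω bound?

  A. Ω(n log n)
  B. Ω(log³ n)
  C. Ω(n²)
C

f(n) = n² is Ω(n²).
All listed options are valid Big-Ω bounds (lower bounds),
but Ω(n²) is the tightest (largest valid bound).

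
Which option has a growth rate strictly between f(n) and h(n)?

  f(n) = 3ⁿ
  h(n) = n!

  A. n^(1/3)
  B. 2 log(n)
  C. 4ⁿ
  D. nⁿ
C

We need g(n) with 3ⁿ = o(g(n)) and g(n) = o(n!), i.e. O(3ⁿ) ≺ g ≺ O(n!).
Check each option:
  A. n^(1/3) — O(n^(1/3)) does not grow strictly faster than f(n)
  B. 2 log(n) — O(log n) does not grow strictly faster than f(n)
  C. 4ⁿ — O(4ⁿ) is strictly between O(3ⁿ) and O(n!) ✓
  D. nⁿ — O(nⁿ) does not grow strictly slower than h(n)

Only option C (4ⁿ) lies strictly between.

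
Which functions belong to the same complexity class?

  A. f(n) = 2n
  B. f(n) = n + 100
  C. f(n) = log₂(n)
A and B

Examining each function:
  A. 2n is O(n)
  B. n + 100 is O(n)
  C. log₂(n) is O(log n)

Functions A and B both have the same complexity class.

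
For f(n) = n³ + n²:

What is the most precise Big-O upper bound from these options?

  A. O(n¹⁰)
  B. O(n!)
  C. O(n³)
C

f(n) = n³ + n² is O(n³).
All listed options are valid Big-O bounds (upper bounds),
but O(n³) is the tightest (smallest valid bound).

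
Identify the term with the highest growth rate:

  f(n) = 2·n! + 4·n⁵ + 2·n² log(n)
2·n!

Looking at each term:
  - 2·n! is O(n!)
  - 4·n⁵ is O(n⁵)
  - 2·n² log(n) is O(n² log n)

The term 2·n! (O(n!)) grows fastest and dominates all others.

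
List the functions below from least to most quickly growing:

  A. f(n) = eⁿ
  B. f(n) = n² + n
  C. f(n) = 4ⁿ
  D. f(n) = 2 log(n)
D < B < A < C

Comparing growth rates:
D = 2 log(n) is O(log n)
B = n² + n is O(n²)
A = eⁿ is O(eⁿ)
C = 4ⁿ is O(4ⁿ)

Therefore, the order from slowest to fastest is: D < B < A < C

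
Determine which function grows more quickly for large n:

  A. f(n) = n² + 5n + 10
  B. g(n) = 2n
A

f(n) = n² + 5n + 10 is O(n²), while g(n) = 2n is O(n).
Since O(n²) grows faster than O(n), f(n) dominates.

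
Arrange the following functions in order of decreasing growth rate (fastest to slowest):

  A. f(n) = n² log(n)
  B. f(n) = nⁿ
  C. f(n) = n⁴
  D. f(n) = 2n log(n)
B > C > A > D

Comparing growth rates:
B = nⁿ is O(nⁿ)
C = n⁴ is O(n⁴)
A = n² log(n) is O(n² log n)
D = 2n log(n) is O(n log n)

Therefore, the order from fastest to slowest is: B > C > A > D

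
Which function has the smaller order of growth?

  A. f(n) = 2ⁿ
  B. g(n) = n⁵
B

f(n) = 2ⁿ is O(2ⁿ), while g(n) = n⁵ is O(n⁵).
Since O(n⁵) grows slower than O(2ⁿ), g(n) is dominated.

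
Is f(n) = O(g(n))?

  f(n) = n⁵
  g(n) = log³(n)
False

f(n) = n⁵ is O(n⁵), and g(n) = log³(n) is O(log³ n).
Since O(n⁵) grows faster than O(log³ n), f(n) = O(g(n)) is false.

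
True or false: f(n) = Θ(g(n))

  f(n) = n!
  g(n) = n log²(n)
False

f(n) = n! is O(n!), and g(n) = n log²(n) is O(n log² n).
Since they have different growth rates, f(n) = Θ(g(n)) is false.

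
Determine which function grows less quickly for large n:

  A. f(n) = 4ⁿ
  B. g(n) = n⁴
B

f(n) = 4ⁿ is O(4ⁿ), while g(n) = n⁴ is O(n⁴).
Since O(n⁴) grows slower than O(4ⁿ), g(n) is dominated.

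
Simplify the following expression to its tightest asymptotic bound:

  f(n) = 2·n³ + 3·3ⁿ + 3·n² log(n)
Θ(3ⁿ)

Order the terms by growth rate: 3·n² log(n) ≺ 2·n³ ≺ 3·3ⁿ.
The fastest-growing term 3·3ⁿ dominates as n → ∞; dropping its constant factor gives Θ(3ⁿ).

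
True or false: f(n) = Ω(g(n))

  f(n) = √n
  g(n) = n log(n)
False

f(n) = √n is O(√n), and g(n) = n log(n) is O(n log n).
Since O(√n) grows slower than O(n log n), f(n) = Ω(g(n)) is false.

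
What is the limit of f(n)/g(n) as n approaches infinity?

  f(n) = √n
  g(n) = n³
0

Since √n (O(√n)) grows slower than n³ (O(n³)),
the ratio f(n)/g(n) → 0 as n → ∞.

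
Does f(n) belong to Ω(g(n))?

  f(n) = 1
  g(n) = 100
True

f(n) = 1 and g(n) = 100 are both O(1).
Big-Ω permits equal growth rates (f ≥ c·g for some c > 0), so f(n) = Ω(g(n)) is true.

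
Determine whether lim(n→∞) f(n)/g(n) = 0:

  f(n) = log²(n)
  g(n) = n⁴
True

f(n) = log²(n) is O(log² n), and g(n) = n⁴ is O(n⁴).
Since O(log² n) grows strictly slower than O(n⁴), f(n) = o(g(n)) is true.
This means lim(n→∞) f(n)/g(n) = 0.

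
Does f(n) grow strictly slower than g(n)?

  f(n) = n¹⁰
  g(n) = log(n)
False

f(n) = n¹⁰ is O(n¹⁰), and g(n) = log(n) is O(log n).
Since O(n¹⁰) grows faster than or equal to O(log n), f(n) = o(g(n)) is false.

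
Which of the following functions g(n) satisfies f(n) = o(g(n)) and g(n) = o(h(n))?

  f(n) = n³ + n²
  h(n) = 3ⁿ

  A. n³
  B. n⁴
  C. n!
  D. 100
B

We need g(n) with n³ + n² = o(g(n)) and g(n) = o(3ⁿ), i.e. O(n³) ≺ g ≺ O(3ⁿ).
Check each option:
  A. n³ — O(n³) does not grow strictly faster than f(n)
  B. n⁴ — O(n⁴) is strictly between O(n³) and O(3ⁿ) ✓
  C. n! — O(n!) does not grow strictly slower than h(n)
  D. 100 — O(1) does not grow strictly faster than f(n)

Only option B (n⁴) lies strictly between.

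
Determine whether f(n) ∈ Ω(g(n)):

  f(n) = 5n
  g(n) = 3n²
False

f(n) = 5n is O(n), and g(n) = 3n² is O(n²).
Since O(n) grows slower than O(n²), f(n) = Ω(g(n)) is false.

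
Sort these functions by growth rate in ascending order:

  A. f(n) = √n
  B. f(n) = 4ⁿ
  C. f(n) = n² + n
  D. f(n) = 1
D < A < C < B

Comparing growth rates:
D = 1 is O(1)
A = √n is O(√n)
C = n² + n is O(n²)
B = 4ⁿ is O(4ⁿ)

Therefore, the order from slowest to fastest is: D < A < C < B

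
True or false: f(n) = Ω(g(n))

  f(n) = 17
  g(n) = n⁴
False

f(n) = 17 is O(1), and g(n) = n⁴ is O(n⁴).
Since O(1) grows slower than O(n⁴), f(n) = Ω(g(n)) is false.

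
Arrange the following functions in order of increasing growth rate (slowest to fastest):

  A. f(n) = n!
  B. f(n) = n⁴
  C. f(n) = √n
C < B < A

Comparing growth rates:
C = √n is O(√n)
B = n⁴ is O(n⁴)
A = n! is O(n!)

Therefore, the order from slowest to fastest is: C < B < A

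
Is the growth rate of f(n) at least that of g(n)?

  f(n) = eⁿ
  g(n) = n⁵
True

f(n) = eⁿ is O(eⁿ), and g(n) = n⁵ is O(n⁵).
Since O(eⁿ) grows at least as fast as O(n⁵), f(n) = Ω(g(n)) is true.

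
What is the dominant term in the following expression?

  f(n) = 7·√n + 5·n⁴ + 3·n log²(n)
5·n⁴

Looking at each term:
  - 7·√n is O(√n)
  - 5·n⁴ is O(n⁴)
  - 3·n log²(n) is O(n log² n)

The term 5·n⁴ (O(n⁴)) grows fastest and dominates all others.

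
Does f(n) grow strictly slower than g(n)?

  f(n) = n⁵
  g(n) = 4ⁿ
True

f(n) = n⁵ is O(n⁵), and g(n) = 4ⁿ is O(4ⁿ).
Since O(n⁵) grows strictly slower than O(4ⁿ), f(n) = o(g(n)) is true.
This means lim(n→∞) f(n)/g(n) = 0.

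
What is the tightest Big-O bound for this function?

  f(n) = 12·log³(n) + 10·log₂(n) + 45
O(log³ n)

The dominant term in 12·log³(n) + 10·log₂(n) + 45 is 12·log³(n), which is Θ(log³ n).
Lower-order terms (10·log₂(n), 45) are asymptotically negligible.
Constants are absorbed, so the tightest bound is O(log³ n).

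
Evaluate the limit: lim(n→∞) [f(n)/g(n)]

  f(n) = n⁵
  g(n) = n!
0

Since n⁵ (O(n⁵)) grows slower than n! (O(n!)),
the ratio f(n)/g(n) → 0 as n → ∞.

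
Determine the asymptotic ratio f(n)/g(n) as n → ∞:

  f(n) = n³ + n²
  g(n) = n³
1

Since n³ + n² and n³ have the same growth rate (O(n³)),
the ratio converges to a constant: 1.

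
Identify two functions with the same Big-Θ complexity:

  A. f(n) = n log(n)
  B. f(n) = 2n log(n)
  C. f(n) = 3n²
A and B

Examining each function:
  A. n log(n) is O(n log n)
  B. 2n log(n) is O(n log n)
  C. 3n² is O(n²)

Functions A and B both have the same complexity class.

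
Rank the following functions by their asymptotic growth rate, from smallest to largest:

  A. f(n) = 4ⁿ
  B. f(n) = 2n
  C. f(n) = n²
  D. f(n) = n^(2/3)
D < B < C < A

Comparing growth rates:
D = n^(2/3) is O(n^(2/3))
B = 2n is O(n)
C = n² is O(n²)
A = 4ⁿ is O(4ⁿ)

Therefore, the order from slowest to fastest is: D < B < C < A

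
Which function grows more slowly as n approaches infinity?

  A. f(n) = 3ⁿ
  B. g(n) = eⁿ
B

f(n) = 3ⁿ is O(3ⁿ), while g(n) = eⁿ is O(eⁿ).
Since O(eⁿ) grows slower than O(3ⁿ), g(n) is dominated.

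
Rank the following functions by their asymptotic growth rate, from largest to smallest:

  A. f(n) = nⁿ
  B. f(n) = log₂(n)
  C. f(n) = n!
A > C > B

Comparing growth rates:
A = nⁿ is O(nⁿ)
C = n! is O(n!)
B = log₂(n) is O(log n)

Therefore, the order from fastest to slowest is: A > C > B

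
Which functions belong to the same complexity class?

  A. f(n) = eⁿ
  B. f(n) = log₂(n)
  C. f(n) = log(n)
B and C

Examining each function:
  A. eⁿ is O(eⁿ)
  B. log₂(n) is O(log n)
  C. log(n) is O(log n)

Functions B and C both have the same complexity class.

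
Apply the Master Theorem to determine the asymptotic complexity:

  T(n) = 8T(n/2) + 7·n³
Θ(n³ log n)

Master Theorem: a = 8, b = 2, f(n) = 7·n³.
Compute the critical exponent d = log₂(8) = 3.
Compare f(n) = Θ(n³) against n^d:
  k = 3 = d, so f(n) = Θ(n^d) — Case 2.
  Work is balanced across levels: T(n) = Θ(n^d log n) = Θ(n³ log n).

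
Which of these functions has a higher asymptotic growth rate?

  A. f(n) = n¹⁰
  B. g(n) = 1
A

f(n) = n¹⁰ is O(n¹⁰), while g(n) = 1 is O(1).
Since O(n¹⁰) grows faster than O(1), f(n) dominates.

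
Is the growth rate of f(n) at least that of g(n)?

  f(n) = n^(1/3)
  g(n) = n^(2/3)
False

f(n) = n^(1/3) is O(n^(1/3)), and g(n) = n^(2/3) is O(n^(2/3)).
Since O(n^(1/3)) grows slower than O(n^(2/3)), f(n) = Ω(g(n)) is false.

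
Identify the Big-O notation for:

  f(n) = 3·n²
O(n²)

The dominant term in 3·n² is 3·n², which is Θ(n²).
Constants are absorbed, so the tightest bound is O(n²).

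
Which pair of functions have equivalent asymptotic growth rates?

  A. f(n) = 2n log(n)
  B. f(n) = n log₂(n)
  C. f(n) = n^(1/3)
A and B

Examining each function:
  A. 2n log(n) is O(n log n)
  B. n log₂(n) is O(n log n)
  C. n^(1/3) is O(n^(1/3))

Functions A and B both have the same complexity class.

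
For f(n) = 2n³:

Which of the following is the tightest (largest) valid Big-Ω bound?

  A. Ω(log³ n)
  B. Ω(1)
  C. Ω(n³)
C

f(n) = 2n³ is Ω(n³).
All listed options are valid Big-Ω bounds (lower bounds),
but Ω(n³) is the tightest (largest valid bound).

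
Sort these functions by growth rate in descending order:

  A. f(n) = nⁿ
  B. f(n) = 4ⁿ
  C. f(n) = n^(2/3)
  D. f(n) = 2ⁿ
A > B > D > C

Comparing growth rates:
A = nⁿ is O(nⁿ)
B = 4ⁿ is O(4ⁿ)
D = 2ⁿ is O(2ⁿ)
C = n^(2/3) is O(n^(2/3))

Therefore, the order from fastest to slowest is: A > B > D > C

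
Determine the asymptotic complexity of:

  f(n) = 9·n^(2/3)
O(n^(2/3))

The dominant term in 9·n^(2/3) is 9·n^(2/3), which is Θ(n^(2/3)).
Constants are absorbed, so the tightest bound is O(n^(2/3)).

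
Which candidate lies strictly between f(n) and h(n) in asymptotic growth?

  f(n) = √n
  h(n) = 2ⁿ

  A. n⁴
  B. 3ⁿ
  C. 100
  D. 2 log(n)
A

We need g(n) with √n = o(g(n)) and g(n) = o(2ⁿ), i.e. O(√n) ≺ g ≺ O(2ⁿ).
Check each option:
  A. n⁴ — O(n⁴) is strictly between O(√n) and O(2ⁿ) ✓
  B. 3ⁿ — O(3ⁿ) does not grow strictly slower than h(n)
  C. 100 — O(1) does not grow strictly faster than f(n)
  D. 2 log(n) — O(log n) does not grow strictly faster than f(n)

Only option A (n⁴) lies strictly between.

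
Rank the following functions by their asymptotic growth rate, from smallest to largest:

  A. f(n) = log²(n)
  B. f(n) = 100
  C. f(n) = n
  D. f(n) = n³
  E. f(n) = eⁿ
B < A < C < D < E

Comparing growth rates:
B = 100 is O(1)
A = log²(n) is O(log² n)
C = n is O(n)
D = n³ is O(n³)
E = eⁿ is O(eⁿ)

Therefore, the order from slowest to fastest is: B < A < C < D < E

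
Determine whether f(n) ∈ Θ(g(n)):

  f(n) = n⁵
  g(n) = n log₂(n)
False

f(n) = n⁵ is O(n⁵), and g(n) = n log₂(n) is O(n log n).
Since they have different growth rates, f(n) = Θ(g(n)) is false.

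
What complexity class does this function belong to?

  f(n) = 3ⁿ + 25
O(3ⁿ)

The dominant term in 3ⁿ + 25 is 3ⁿ, which is Θ(3ⁿ).
Lower-order terms (25) are asymptotically negligible.
Constants are absorbed, so the tightest bound is O(3ⁿ).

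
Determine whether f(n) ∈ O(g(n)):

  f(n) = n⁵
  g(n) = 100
False

f(n) = n⁵ is O(n⁵), and g(n) = 100 is O(1).
Since O(n⁵) grows faster than O(1), f(n) = O(g(n)) is false.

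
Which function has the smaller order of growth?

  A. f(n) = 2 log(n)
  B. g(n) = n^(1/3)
A

f(n) = 2 log(n) is O(log n), while g(n) = n^(1/3) is O(n^(1/3)).
Since O(log n) grows slower than O(n^(1/3)), f(n) is dominated.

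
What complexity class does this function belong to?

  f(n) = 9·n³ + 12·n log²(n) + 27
O(n³)

The dominant term in 9·n³ + 12·n log²(n) + 27 is 9·n³, which is Θ(n³).
Lower-order terms (12·n log²(n), 27) are asymptotically negligible.
Constants are absorbed, so the tightest bound is O(n³).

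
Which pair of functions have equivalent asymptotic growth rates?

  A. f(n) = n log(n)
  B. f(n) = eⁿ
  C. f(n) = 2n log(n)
A and C

Examining each function:
  A. n log(n) is O(n log n)
  B. eⁿ is O(eⁿ)
  C. 2n log(n) is O(n log n)

Functions A and C both have the same complexity class.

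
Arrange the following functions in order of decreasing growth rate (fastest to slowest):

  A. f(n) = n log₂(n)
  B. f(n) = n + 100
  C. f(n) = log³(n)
A > B > C

Comparing growth rates:
A = n log₂(n) is O(n log n)
B = n + 100 is O(n)
C = log³(n) is O(log³ n)

Therefore, the order from fastest to slowest is: A > B > C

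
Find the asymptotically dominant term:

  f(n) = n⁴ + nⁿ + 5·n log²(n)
nⁿ

Looking at each term:
  - n⁴ is O(n⁴)
  - nⁿ is O(nⁿ)
  - 5·n log²(n) is O(n log² n)

The term nⁿ (O(nⁿ)) grows fastest and dominates all others.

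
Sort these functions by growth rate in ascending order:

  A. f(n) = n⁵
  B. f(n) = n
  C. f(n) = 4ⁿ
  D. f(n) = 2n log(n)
B < D < A < C

Comparing growth rates:
B = n is O(n)
D = 2n log(n) is O(n log n)
A = n⁵ is O(n⁵)
C = 4ⁿ is O(4ⁿ)

Therefore, the order from slowest to fastest is: B < D < A < C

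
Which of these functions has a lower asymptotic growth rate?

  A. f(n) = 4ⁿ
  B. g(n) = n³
B

f(n) = 4ⁿ is O(4ⁿ), while g(n) = n³ is O(n³).
Since O(n³) grows slower than O(4ⁿ), g(n) is dominated.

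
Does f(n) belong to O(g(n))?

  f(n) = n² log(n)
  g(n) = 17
False

f(n) = n² log(n) is O(n² log n), and g(n) = 17 is O(1).
Since O(n² log n) grows faster than O(1), f(n) = O(g(n)) is false.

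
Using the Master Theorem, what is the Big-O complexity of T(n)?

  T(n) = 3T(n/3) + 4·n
Θ(n log n)

Master Theorem: a = 3, b = 3, f(n) = 4·n.
Compute the critical exponent d = log₃(3) = 1.
Compare f(n) = Θ(n) against n^d:
  k = 1 = d, so f(n) = Θ(n^d) — Case 2.
  Work is balanced across levels: T(n) = Θ(n^d log n) = Θ(n log n).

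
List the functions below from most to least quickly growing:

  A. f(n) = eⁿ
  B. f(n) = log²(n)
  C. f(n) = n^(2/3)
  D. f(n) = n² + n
A > D > C > B

Comparing growth rates:
A = eⁿ is O(eⁿ)
D = n² + n is O(n²)
C = n^(2/3) is O(n^(2/3))
B = log²(n) is O(log² n)

Therefore, the order from fastest to slowest is: A > D > C > B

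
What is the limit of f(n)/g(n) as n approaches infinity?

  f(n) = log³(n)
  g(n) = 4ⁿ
0

Since log³(n) (O(log³ n)) grows slower than 4ⁿ (O(4ⁿ)),
the ratio f(n)/g(n) → 0 as n → ∞.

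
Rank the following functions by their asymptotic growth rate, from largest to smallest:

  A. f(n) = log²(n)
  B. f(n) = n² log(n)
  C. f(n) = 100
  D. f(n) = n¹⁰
D > B > A > C

Comparing growth rates:
D = n¹⁰ is O(n¹⁰)
B = n² log(n) is O(n² log n)
A = log²(n) is O(log² n)
C = 100 is O(1)

Therefore, the order from fastest to slowest is: D > B > A > C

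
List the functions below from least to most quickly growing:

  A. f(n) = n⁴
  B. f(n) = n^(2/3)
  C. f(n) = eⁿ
B < A < C

Comparing growth rates:
B = n^(2/3) is O(n^(2/3))
A = n⁴ is O(n⁴)
C = eⁿ is O(eⁿ)

Therefore, the order from slowest to fastest is: B < A < C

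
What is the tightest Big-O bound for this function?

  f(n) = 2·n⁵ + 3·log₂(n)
O(n⁵)

The dominant term in 2·n⁵ + 3·log₂(n) is 2·n⁵, which is Θ(n⁵).
Lower-order terms (3·log₂(n)) are asymptotically negligible.
Constants are absorbed, so the tightest bound is O(n⁵).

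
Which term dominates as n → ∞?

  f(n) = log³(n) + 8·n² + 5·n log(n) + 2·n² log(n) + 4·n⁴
4·n⁴

Looking at each term:
  - log³(n) is O(log³ n)
  - 8·n² is O(n²)
  - 5·n log(n) is O(n log n)
  - 2·n² log(n) is O(n² log n)
  - 4·n⁴ is O(n⁴)

The term 4·n⁴ (O(n⁴)) grows fastest and dominates all others.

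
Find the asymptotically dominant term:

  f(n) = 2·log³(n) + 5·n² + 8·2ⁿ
8·2ⁿ

Looking at each term:
  - 2·log³(n) is O(log³ n)
  - 5·n² is O(n²)
  - 8·2ⁿ is O(2ⁿ)

The term 8·2ⁿ (O(2ⁿ)) grows fastest and dominates all others.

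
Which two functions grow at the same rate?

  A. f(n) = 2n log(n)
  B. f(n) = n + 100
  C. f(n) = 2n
B and C

Examining each function:
  A. 2n log(n) is O(n log n)
  B. n + 100 is O(n)
  C. 2n is O(n)

Functions B and C both have the same complexity class.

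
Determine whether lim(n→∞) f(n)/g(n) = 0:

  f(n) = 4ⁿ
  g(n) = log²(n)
False

f(n) = 4ⁿ is O(4ⁿ), and g(n) = log²(n) is O(log² n).
Since O(4ⁿ) grows faster than or equal to O(log² n), f(n) = o(g(n)) is false.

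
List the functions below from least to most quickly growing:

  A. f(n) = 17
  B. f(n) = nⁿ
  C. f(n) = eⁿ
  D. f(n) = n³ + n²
A < D < C < B

Comparing growth rates:
A = 17 is O(1)
D = n³ + n² is O(n³)
C = eⁿ is O(eⁿ)
B = nⁿ is O(nⁿ)

Therefore, the order from slowest to fastest is: A < D < C < B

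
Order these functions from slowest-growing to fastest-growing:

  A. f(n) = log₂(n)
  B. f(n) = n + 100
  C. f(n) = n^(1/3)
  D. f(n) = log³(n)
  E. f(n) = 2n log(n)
A < D < C < B < E

Comparing growth rates:
A = log₂(n) is O(log n)
D = log³(n) is O(log³ n)
C = n^(1/3) is O(n^(1/3))
B = n + 100 is O(n)
E = 2n log(n) is O(n log n)

Therefore, the order from slowest to fastest is: A < D < C < B < E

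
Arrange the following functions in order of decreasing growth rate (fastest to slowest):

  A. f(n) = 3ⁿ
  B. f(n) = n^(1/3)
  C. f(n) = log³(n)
A > B > C

Comparing growth rates:
A = 3ⁿ is O(3ⁿ)
B = n^(1/3) is O(n^(1/3))
C = log³(n) is O(log³ n)

Therefore, the order from fastest to slowest is: A > B > C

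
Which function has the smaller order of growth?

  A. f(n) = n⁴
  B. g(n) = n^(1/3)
B

f(n) = n⁴ is O(n⁴), while g(n) = n^(1/3) is O(n^(1/3)).
Since O(n^(1/3)) grows slower than O(n⁴), g(n) is dominated.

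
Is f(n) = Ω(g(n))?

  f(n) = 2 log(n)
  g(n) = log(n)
True

f(n) = 2 log(n) and g(n) = log(n) are both O(log n).
Big-Ω permits equal growth rates (f ≥ c·g for some c > 0), so f(n) = Ω(g(n)) is true.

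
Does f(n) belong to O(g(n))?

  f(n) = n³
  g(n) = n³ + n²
True

f(n) = n³ and g(n) = n³ + n² are both O(n³).
Big-O permits equal growth rates (f ≤ c·g for some c), so f(n) = O(g(n)) is true.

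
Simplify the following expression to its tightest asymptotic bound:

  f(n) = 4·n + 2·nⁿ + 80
Θ(nⁿ)

Order the terms by growth rate: 80 ≺ 4·n ≺ 2·nⁿ.
The fastest-growing term 2·nⁿ dominates as n → ∞; dropping its constant factor gives Θ(nⁿ).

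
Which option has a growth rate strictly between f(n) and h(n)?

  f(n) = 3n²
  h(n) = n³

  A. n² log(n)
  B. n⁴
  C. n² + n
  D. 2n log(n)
A

We need g(n) with 3n² = o(g(n)) and g(n) = o(n³), i.e. O(n²) ≺ g ≺ O(n³).
Check each option:
  A. n² log(n) — O(n² log n) is strictly between O(n²) and O(n³) ✓
  B. n⁴ — O(n⁴) does not grow strictly slower than h(n)
  C. n² + n — O(n²) does not grow strictly faster than f(n)
  D. 2n log(n) — O(n log n) does not grow strictly faster than f(n)

Only option A (n² log(n)) lies strictly between.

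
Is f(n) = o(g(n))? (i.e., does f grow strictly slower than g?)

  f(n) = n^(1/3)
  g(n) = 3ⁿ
True

f(n) = n^(1/3) is O(n^(1/3)), and g(n) = 3ⁿ is O(3ⁿ).
Since O(n^(1/3)) grows strictly slower than O(3ⁿ), f(n) = o(g(n)) is true.
This means lim(n→∞) f(n)/g(n) = 0.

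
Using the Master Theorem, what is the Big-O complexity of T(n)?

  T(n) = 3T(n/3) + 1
Θ(n)

Master Theorem: a = 3, b = 3, f(n) = 1.
Compute the critical exponent d = log₃(3) = 1.
Compare f(n) = Θ(1) against n^d:
  k = 0 < d = 1, so f(n) = O(n^(d-ε)) — Case 1.
  The recursion cost dominates: T(n) = Θ(n^d) = Θ(n).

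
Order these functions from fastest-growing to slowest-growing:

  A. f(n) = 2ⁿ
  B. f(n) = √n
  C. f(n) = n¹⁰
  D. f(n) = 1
A > C > B > D

Comparing growth rates:
A = 2ⁿ is O(2ⁿ)
C = n¹⁰ is O(n¹⁰)
B = √n is O(√n)
D = 1 is O(1)

Therefore, the order from fastest to slowest is: A > C > B > D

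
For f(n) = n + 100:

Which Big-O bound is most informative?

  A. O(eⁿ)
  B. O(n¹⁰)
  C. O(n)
C

f(n) = n + 100 is O(n).
All listed options are valid Big-O bounds (upper bounds),
but O(n) is the tightest (smallest valid bound).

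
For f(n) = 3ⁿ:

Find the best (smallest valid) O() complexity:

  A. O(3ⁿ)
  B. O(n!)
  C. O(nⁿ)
A

f(n) = 3ⁿ is O(3ⁿ).
All listed options are valid Big-O bounds (upper bounds),
but O(3ⁿ) is the tightest (smallest valid bound).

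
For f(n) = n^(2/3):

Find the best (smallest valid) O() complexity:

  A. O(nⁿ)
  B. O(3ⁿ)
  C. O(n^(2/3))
C

f(n) = n^(2/3) is O(n^(2/3)).
All listed options are valid Big-O bounds (upper bounds),
but O(n^(2/3)) is the tightest (smallest valid bound).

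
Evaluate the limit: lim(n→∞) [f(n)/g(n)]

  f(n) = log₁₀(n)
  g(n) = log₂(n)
log(2)/log(10)

Since log₁₀(n) and log₂(n) have the same growth rate (O(log n)),
the ratio converges to a constant: log(2)/log(10).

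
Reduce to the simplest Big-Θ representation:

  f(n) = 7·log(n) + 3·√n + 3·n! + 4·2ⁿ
Θ(n!)

Order the terms by growth rate: 7·log(n) ≺ 3·√n ≺ 4·2ⁿ ≺ 3·n!.
The fastest-growing term 3·n! dominates as n → ∞; dropping its constant factor gives Θ(n!).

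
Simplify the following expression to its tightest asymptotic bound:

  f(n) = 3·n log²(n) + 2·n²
Θ(n²)

Order the terms by growth rate: 3·n log²(n) ≺ 2·n².
The fastest-growing term 2·n² dominates as n → ∞; dropping its constant factor gives Θ(n²).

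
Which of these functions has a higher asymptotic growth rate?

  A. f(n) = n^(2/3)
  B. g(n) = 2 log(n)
A

f(n) = n^(2/3) is O(n^(2/3)), while g(n) = 2 log(n) is O(log n).
Since O(n^(2/3)) grows faster than O(log n), f(n) dominates.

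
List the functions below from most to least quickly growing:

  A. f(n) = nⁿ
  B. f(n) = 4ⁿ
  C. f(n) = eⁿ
A > B > C

Comparing growth rates:
A = nⁿ is O(nⁿ)
B = 4ⁿ is O(4ⁿ)
C = eⁿ is O(eⁿ)

Therefore, the order from fastest to slowest is: A > B > C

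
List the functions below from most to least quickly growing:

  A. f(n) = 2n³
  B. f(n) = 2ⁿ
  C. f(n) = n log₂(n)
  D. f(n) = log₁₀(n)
B > A > C > D

Comparing growth rates:
B = 2ⁿ is O(2ⁿ)
A = 2n³ is O(n³)
C = n log₂(n) is O(n log n)
D = log₁₀(n) is O(log n)

Therefore, the order from fastest to slowest is: B > A > C > D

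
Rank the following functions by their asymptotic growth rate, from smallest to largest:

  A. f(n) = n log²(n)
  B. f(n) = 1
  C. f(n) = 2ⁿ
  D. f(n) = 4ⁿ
B < A < C < D

Comparing growth rates:
B = 1 is O(1)
A = n log²(n) is O(n log² n)
C = 2ⁿ is O(2ⁿ)
D = 4ⁿ is O(4ⁿ)

Therefore, the order from slowest to fastest is: B < A < C < D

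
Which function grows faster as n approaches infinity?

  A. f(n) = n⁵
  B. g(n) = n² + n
A

f(n) = n⁵ is O(n⁵), while g(n) = n² + n is O(n²).
Since O(n⁵) grows faster than O(n²), f(n) dominates.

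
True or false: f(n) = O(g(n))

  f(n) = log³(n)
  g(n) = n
True

f(n) = log³(n) is O(log³ n), and g(n) = n is O(n).
Since O(log³ n) ⊆ O(n) (f grows no faster than g), f(n) = O(g(n)) is true.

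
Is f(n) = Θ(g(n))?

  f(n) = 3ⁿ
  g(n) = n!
False

f(n) = 3ⁿ is O(3ⁿ), and g(n) = n! is O(n!).
Since they have different growth rates, f(n) = Θ(g(n)) is false.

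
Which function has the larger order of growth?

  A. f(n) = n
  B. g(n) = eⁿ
B

f(n) = n is O(n), while g(n) = eⁿ is O(eⁿ).
Since O(eⁿ) grows faster than O(n), g(n) dominates.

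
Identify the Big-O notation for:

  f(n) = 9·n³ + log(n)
O(n³)

The dominant term in 9·n³ + log(n) is 9·n³, which is Θ(n³).
Lower-order terms (log(n)) are asymptotically negligible.
Constants are absorbed, so the tightest bound is O(n³).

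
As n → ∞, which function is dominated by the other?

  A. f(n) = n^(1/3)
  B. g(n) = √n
A

f(n) = n^(1/3) is O(n^(1/3)), while g(n) = √n is O(√n).
Since O(n^(1/3)) grows slower than O(√n), f(n) is dominated.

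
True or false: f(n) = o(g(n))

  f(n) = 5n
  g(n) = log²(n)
False

f(n) = 5n is O(n), and g(n) = log²(n) is O(log² n).
Since O(n) grows faster than or equal to O(log² n), f(n) = o(g(n)) is false.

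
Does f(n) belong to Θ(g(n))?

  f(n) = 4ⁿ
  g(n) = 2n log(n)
False

f(n) = 4ⁿ is O(4ⁿ), and g(n) = 2n log(n) is O(n log n).
Since they have different growth rates, f(n) = Θ(g(n)) is false.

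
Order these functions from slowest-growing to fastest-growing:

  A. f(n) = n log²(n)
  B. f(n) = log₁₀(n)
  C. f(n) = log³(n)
B < C < A

Comparing growth rates:
B = log₁₀(n) is O(log n)
C = log³(n) is O(log³ n)
A = n log²(n) is O(n log² n)

Therefore, the order from slowest to fastest is: B < C < A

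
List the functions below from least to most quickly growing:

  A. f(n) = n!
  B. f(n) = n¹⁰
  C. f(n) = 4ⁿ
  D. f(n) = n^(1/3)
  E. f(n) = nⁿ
D < B < C < A < E

Comparing growth rates:
D = n^(1/3) is O(n^(1/3))
B = n¹⁰ is O(n¹⁰)
C = 4ⁿ is O(4ⁿ)
A = n! is O(n!)
E = nⁿ is O(nⁿ)

Therefore, the order from slowest to fastest is: D < B < C < A < E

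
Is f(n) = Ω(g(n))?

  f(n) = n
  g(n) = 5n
True

f(n) = n and g(n) = 5n are both O(n).
Big-Ω permits equal growth rates (f ≥ c·g for some c > 0), so f(n) = Ω(g(n)) is true.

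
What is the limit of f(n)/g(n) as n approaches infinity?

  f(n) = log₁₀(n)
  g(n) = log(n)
1/log(10)

Since log₁₀(n) and log(n) have the same growth rate (O(log n)),
the ratio converges to a constant: 1/log(10).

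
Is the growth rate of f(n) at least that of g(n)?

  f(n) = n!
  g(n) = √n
True

f(n) = n! is O(n!), and g(n) = √n is O(√n).
Since O(n!) grows at least as fast as O(√n), f(n) = Ω(g(n)) is true.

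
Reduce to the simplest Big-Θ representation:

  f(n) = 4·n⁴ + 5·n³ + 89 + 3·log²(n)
Θ(n⁴)

Order the terms by growth rate: 89 ≺ 3·log²(n) ≺ 5·n³ ≺ 4·n⁴.
The fastest-growing term 4·n⁴ dominates as n → ∞; dropping its constant factor gives Θ(n⁴).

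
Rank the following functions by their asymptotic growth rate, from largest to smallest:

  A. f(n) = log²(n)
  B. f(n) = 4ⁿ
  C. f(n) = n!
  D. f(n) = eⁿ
C > B > D > A

Comparing growth rates:
C = n! is O(n!)
B = 4ⁿ is O(4ⁿ)
D = eⁿ is O(eⁿ)
A = log²(n) is O(log² n)

Therefore, the order from fastest to slowest is: C > B > D > A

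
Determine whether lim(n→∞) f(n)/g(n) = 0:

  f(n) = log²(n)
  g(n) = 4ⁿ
True

f(n) = log²(n) is O(log² n), and g(n) = 4ⁿ is O(4ⁿ).
Since O(log² n) grows strictly slower than O(4ⁿ), f(n) = o(g(n)) is true.
This means lim(n→∞) f(n)/g(n) = 0.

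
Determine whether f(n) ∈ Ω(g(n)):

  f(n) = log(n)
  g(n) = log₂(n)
True

f(n) = log(n) and g(n) = log₂(n) are both O(log n).
Big-Ω permits equal growth rates (f ≥ c·g for some c > 0), so f(n) = Ω(g(n)) is true.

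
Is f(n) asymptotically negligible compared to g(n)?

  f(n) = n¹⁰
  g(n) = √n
False

f(n) = n¹⁰ is O(n¹⁰), and g(n) = √n is O(√n).
Since O(n¹⁰) grows faster than or equal to O(√n), f(n) = o(g(n)) is false.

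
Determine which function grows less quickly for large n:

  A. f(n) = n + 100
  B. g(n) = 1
B

f(n) = n + 100 is O(n), while g(n) = 1 is O(1).
Since O(1) grows slower than O(n), g(n) is dominated.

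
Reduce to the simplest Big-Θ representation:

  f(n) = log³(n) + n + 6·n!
Θ(n!)

Order the terms by growth rate: log³(n) ≺ n ≺ 6·n!.
The fastest-growing term 6·n! dominates as n → ∞; dropping its constant factor gives Θ(n!).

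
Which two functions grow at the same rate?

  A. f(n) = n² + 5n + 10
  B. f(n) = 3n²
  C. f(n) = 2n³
A and B

Examining each function:
  A. n² + 5n + 10 is O(n²)
  B. 3n² is O(n²)
  C. 2n³ is O(n³)

Functions A and B both have the same complexity class.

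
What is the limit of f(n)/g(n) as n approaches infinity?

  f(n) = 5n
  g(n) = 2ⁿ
0

Since 5n (O(n)) grows slower than 2ⁿ (O(2ⁿ)),
the ratio f(n)/g(n) → 0 as n → ∞.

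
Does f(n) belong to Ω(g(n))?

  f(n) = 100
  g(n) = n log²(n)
False

f(n) = 100 is O(1), and g(n) = n log²(n) is O(n log² n).
Since O(1) grows slower than O(n log² n), f(n) = Ω(g(n)) is false.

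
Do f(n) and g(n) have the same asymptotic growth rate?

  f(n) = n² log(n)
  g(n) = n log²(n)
False

f(n) = n² log(n) is O(n² log n), and g(n) = n log²(n) is O(n log² n).
Since they have different growth rates, f(n) = Θ(g(n)) is false.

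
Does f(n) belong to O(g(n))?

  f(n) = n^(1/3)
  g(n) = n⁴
True

f(n) = n^(1/3) is O(n^(1/3)), and g(n) = n⁴ is O(n⁴).
Since O(n^(1/3)) ⊆ O(n⁴) (f grows no faster than g), f(n) = O(g(n)) is true.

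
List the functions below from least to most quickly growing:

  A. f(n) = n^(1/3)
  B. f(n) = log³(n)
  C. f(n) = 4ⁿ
B < A < C

Comparing growth rates:
B = log³(n) is O(log³ n)
A = n^(1/3) is O(n^(1/3))
C = 4ⁿ is O(4ⁿ)

Therefore, the order from slowest to fastest is: B < A < C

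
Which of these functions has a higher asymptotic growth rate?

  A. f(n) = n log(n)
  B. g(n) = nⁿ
B

f(n) = n log(n) is O(n log n), while g(n) = nⁿ is O(nⁿ).
Since O(nⁿ) grows faster than O(n log n), g(n) dominates.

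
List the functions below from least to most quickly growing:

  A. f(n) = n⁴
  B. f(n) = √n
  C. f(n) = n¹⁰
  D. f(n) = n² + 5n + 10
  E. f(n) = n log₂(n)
B < E < D < A < C

Comparing growth rates:
B = √n is O(√n)
E = n log₂(n) is O(n log n)
D = n² + 5n + 10 is O(n²)
A = n⁴ is O(n⁴)
C = n¹⁰ is O(n¹⁰)

Therefore, the order from slowest to fastest is: B < E < D < A < C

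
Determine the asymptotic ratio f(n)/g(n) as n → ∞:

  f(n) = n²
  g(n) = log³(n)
∞

Since n² (O(n²)) grows faster than log³(n) (O(log³ n)),
the ratio f(n)/g(n) → ∞ as n → ∞.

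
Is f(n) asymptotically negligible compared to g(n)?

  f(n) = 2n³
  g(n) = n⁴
True

f(n) = 2n³ is O(n³), and g(n) = n⁴ is O(n⁴).
Since O(n³) grows strictly slower than O(n⁴), f(n) = o(g(n)) is true.
This means lim(n→∞) f(n)/g(n) = 0.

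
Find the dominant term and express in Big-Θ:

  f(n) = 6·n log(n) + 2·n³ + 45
Θ(n³)

Order the terms by growth rate: 45 ≺ 6·n log(n) ≺ 2·n³.
The fastest-growing term 2·n³ dominates as n → ∞; dropping its constant factor gives Θ(n³).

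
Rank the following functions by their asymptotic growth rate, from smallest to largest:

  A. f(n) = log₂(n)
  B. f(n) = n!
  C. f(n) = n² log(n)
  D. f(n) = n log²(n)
A < D < C < B

Comparing growth rates:
A = log₂(n) is O(log n)
D = n log²(n) is O(n log² n)
C = n² log(n) is O(n² log n)
B = n! is O(n!)

Therefore, the order from slowest to fastest is: A < D < C < B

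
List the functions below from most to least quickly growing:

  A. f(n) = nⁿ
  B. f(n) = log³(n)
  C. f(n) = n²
A > C > B

Comparing growth rates:
A = nⁿ is O(nⁿ)
C = n² is O(n²)
B = log³(n) is O(log³ n)

Therefore, the order from fastest to slowest is: A > C > B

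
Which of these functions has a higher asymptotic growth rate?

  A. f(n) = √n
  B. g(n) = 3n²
B

f(n) = √n is O(√n), while g(n) = 3n² is O(n²).
Since O(n²) grows faster than O(√n), g(n) dominates.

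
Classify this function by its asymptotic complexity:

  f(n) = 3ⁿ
O(3ⁿ)

The dominant term in 3ⁿ is 3ⁿ, which is Θ(3ⁿ).
Constants are absorbed, so the tightest bound is O(3ⁿ).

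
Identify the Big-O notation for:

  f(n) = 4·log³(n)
O(log³ n)

The dominant term in 4·log³(n) is 4·log³(n), which is Θ(log³ n).
Constants are absorbed, so the tightest bound is O(log³ n).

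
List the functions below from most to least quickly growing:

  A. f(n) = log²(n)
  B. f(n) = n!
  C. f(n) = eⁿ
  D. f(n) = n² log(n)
B > C > D > A

Comparing growth rates:
B = n! is O(n!)
C = eⁿ is O(eⁿ)
D = n² log(n) is O(n² log n)
A = log²(n) is O(log² n)

Therefore, the order from fastest to slowest is: B > C > D > A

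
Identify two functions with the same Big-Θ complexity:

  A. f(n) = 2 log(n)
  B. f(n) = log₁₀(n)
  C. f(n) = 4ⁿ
A and B

Examining each function:
  A. 2 log(n) is O(log n)
  B. log₁₀(n) is O(log n)
  C. 4ⁿ is O(4ⁿ)

Functions A and B both have the same complexity class.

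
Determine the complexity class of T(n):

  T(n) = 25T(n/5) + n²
Θ(n² log n)

Master Theorem: a = 25, b = 5, f(n) = n².
Compute the critical exponent d = log₅(25) = 2.
Compare f(n) = Θ(n²) against n^d:
  k = 2 = d, so f(n) = Θ(n^d) — Case 2.
  Work is balanced across levels: T(n) = Θ(n^d log n) = Θ(n² log n).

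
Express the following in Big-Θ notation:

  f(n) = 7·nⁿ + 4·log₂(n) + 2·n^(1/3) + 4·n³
Θ(nⁿ)

Order the terms by growth rate: 4·log₂(n) ≺ 2·n^(1/3) ≺ 4·n³ ≺ 7·nⁿ.
The fastest-growing term 7·nⁿ dominates as n → ∞; dropping its constant factor gives Θ(nⁿ).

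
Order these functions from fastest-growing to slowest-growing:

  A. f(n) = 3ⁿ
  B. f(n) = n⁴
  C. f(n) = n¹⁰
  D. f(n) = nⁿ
D > A > C > B

Comparing growth rates:
D = nⁿ is O(nⁿ)
A = 3ⁿ is O(3ⁿ)
C = n¹⁰ is O(n¹⁰)
B = n⁴ is O(n⁴)

Therefore, the order from fastest to slowest is: D > A > C > B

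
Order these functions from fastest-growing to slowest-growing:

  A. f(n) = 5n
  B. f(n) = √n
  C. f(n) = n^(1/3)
A > B > C

Comparing growth rates:
A = 5n is O(n)
B = √n is O(√n)
C = n^(1/3) is O(n^(1/3))

Therefore, the order from fastest to slowest is: A > B > C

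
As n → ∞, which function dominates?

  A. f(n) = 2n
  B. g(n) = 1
A

f(n) = 2n is O(n), while g(n) = 1 is O(1).
Since O(n) grows faster than O(1), f(n) dominates.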